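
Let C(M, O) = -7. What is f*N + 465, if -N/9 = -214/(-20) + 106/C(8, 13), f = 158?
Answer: 237396/35 ≈ 6782.7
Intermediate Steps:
N = 2799/70 (N = -9*(-214/(-20) + 106/(-7)) = -9*(-214*(-1/20) + 106*(-⅐)) = -9*(107/10 - 106/7) = -9*(-311/70) = 2799/70 ≈ 39.986)
f*N + 465 = 158*(2799/70) + 465 = 221121/35 + 465 = 237396/35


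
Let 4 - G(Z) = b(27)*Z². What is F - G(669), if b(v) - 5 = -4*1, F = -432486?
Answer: 15071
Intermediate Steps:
b(v) = 1 (b(v) = 5 - 4*1 = 5 - 4 = 1)
G(Z) = 4 - Z²
F - G(669) = -432486 - (4 - 1*669²) = -432486 - (4 - 1*447561) = -432486 - (4 - 447561) = -432486 - 1*(-447557) = -432486 + 447557 = 15071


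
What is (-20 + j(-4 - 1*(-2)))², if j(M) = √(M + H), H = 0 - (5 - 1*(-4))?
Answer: (20 - I*√11)² ≈ 389.0 - 132.67*I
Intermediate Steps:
H = -9 (H = 0 - (5 + 4) = 0 - 1*9 = 0 - 9 = -9)
j(M) = √(-9 + M) (j(M) = √(M - 9) = √(-9 + M))
(-20 + j(-4 - 1*(-2)))² = (-20 + √(-9 + (-4 - 1*(-2))))² = (-20 + √(-9 + (-4 + 2)))² = (-20 + √(-9 - 2))² = (-20 + √(-11))² = (-20 + I*√11)²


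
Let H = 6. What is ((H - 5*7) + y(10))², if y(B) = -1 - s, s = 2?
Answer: 1024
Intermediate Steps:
y(B) = -3 (y(B) = -1 - 1*2 = -1 - 2 = -3)
((H - 5*7) + y(10))² = ((6 - 5*7) - 3)² = ((6 - 35) - 3)² = (-29 - 3)² = (-32)² = 1024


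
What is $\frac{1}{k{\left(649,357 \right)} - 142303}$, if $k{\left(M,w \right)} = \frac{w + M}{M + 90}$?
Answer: $- \frac{739}{105160911} \approx -7.0273 \cdot 10^{-6}$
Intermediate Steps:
$k{\left(M,w \right)} = \frac{M + w}{90 + M}$
$\frac{1}{k{\left(649,357 \right)} - 142303} = \frac{1}{\frac{649 + 357}{90 + 649} - 142303} = \frac{1}{\frac{1}{739} \cdot 1006 - 142303} = \frac{1}{\frac{1006}{739} - 142303} = \frac{1}{- \frac{105160911}{739}} = - \frac{739}{105160911}$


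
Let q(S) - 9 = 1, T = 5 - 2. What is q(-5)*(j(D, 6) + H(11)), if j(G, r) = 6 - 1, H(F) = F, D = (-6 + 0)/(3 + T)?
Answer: 160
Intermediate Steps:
T = 3
q(S) = 10 (q(S) = 9 + 1 = 10)
D = -1 (D = (-6 + 0)/(3 + 3) = -6/6 = -6*1/6 = -1)
j(G, r) = 5
q(-5)*(j(D, 6) + H(11)) = 10*(5 + 11) = 10*16 = 160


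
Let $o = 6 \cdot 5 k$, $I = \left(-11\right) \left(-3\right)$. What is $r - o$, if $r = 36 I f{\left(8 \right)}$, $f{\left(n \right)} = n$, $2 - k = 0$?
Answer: $9444$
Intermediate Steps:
$k = 2$ ($k = 2 - 0 = 2 + 0 = 2$)
$I = 33$
$r = 9504$ ($r = 36 \cdot 33 \cdot 8 = 1188 \cdot 8 = 9504$)
$o = 60$ ($o = 6 \cdot 5 \cdot 2 = 30 \cdot 2 = 60$)
$r - o = 9504 - 60 = 9444$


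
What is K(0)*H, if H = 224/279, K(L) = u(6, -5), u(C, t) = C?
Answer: 448/93 ≈ 4.8172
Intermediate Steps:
K(L) = 6
H = 224/279 (H = 224*(1/279) = 224/279 ≈ 0.80287)
K(0)*H = 6*(224/279) = 448/93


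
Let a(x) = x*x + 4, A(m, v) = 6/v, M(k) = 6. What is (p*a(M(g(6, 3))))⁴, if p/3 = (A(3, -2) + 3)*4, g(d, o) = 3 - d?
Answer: 0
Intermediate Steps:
a(x) = 4 + x² (a(x) = x² + 4 = 4 + x²)
p = 0 (p = 3*((6/(-2) + 3)*4) = 3*((6*(-½) + 3)*4) = 3*((-3 + 3)*4) = 3*(0*4) = 3*0 = 0)
(p*a(M(g(6, 3))))⁴ = (0*(4 + 6²))⁴ = (0*(4 + 36))⁴ = (0*40)⁴ = 0⁴ = 0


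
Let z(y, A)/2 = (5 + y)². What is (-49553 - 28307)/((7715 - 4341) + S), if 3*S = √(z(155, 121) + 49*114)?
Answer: -1182148380/51199049 + 116790*√56786/51199049 ≈ -22.546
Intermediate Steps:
z(y, A) = 2*(5 + y)²
S = √56786/3 (S = √(2*(5 + 155)² + 49*114)/3 = √(2*160² + 5586)/3 = √(2*25600 + 5586)/3 = √(51200 + 5586)/3 = √56786/3 ≈ 79.433)
(-49553 - 28307)/((7715 - 4341) + S) = (-49553 - 28307)/((7715 - 4341) + √56786/3) = -77860/(3374 + √56786/3)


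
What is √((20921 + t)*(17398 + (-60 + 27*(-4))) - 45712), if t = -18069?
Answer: 2*√12273562 ≈ 7006.7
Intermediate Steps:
√((20921 + t)*(17398 + (-60 + 27*(-4))) - 45712) = √((20921 - 18069)*(17398 + (-60 + 27*(-4))) - 45712) = √(2852*(17398 + (-60 - 108)) - 45712) = √(2852*(17398 - 168) - 45712) = √(2852*17230 - 45712) = √(49139960 - 45712) = √49094248 = 2*√12273562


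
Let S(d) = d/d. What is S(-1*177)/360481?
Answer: 1/360481 ≈ 2.7741e-6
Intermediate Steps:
S(d) = 1
S(-1*177)/360481 = 1/360481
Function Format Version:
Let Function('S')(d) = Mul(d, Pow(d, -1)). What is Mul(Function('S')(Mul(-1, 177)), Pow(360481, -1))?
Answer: Rational(1, 360481) ≈ 2.7741e-6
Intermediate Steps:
Function('S')(d) = 1
Mul(Function('S')(Mul(-1, 177)), Pow(360481, -1)) = Mul(1, Pow(360481, -1)) = Mul(1, Rational(1, 360481)) = Rational(1, 360481)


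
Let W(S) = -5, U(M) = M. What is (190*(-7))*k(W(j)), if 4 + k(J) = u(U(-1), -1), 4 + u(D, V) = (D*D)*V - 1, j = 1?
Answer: 13300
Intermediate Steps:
u(D, V) = -5 + V*D**2 (u(D, V) = -4 + ((D*D)*V - 1) = -4 + (D**2*V - 1) = -4 + (V*D**2 - 1) = -4 + (-1 + V*D**2) = -5 + V*D**2)
k(J) = -10 (k(J) = -4 + (-5 - 1*(-1)**2) = -4 + (-5 - 1*1) = -4 + (-5 - 1) = -4 - 6 = -10)
(190*(-7))*k(W(j)) = (190*(-7))*(-10) = -1330*(-10) = 13300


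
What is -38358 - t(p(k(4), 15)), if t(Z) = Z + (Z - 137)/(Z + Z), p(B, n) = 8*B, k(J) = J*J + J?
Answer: -12325783/320 ≈ -38518.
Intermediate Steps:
k(J) = J + J**2 (k(J) = J**2 + J = J + J**2)
t(Z) = Z + (-137 + Z)/(2*Z) (t(Z) = Z + (-137 + Z)/((2*Z)) = Z + (-137 + Z)*(1/(2*Z)) = Z + (-137 + Z)/(2*Z))
-38358 - t(p(k(4), 15)) = -38358 - (1/2 + 8*(4*(1 + 4)) - 137*1/(32*(1 + 4))/2) = -38358 - (1/2 + 8*(4*5) - 137/(2*(8*(4*5)))) = -38358 - (1/2 + 8*20 - 137/(2*(8*20))) = -38358 - (1/2 + 160 - 137/2/160) = -38358 - (1/2 + 160 - 137/2*1/160) = -38358 - (1/2 + 160 - 137/320) = -38358 - 1*51223/320 = -38358 - 51223/320 = -12325783/320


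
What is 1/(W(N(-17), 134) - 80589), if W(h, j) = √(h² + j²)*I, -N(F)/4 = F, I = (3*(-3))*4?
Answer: -26863/2155107747 + 8*√5645/718369249 ≈ -1.1628e-5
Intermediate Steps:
I = -36 (I = -9*4 = -36)
N(F) = -4*F
W(h, j) = -36*√(h² + j²) (W(h, j) = √(h² + j²)*(-36) = -36*√(h² + j²))
1/(W(N(-17), 134) - 80589) = 1/(-36*√((-4*(-17))² + 134²) - 80589) = 1/(-36*√(68² + 17956) - 80589) = 1/(-36*√(4624 + 17956) - 80589) = 1/(-72*√5645 - 80589) = 1/(-80589 - 72*√5645)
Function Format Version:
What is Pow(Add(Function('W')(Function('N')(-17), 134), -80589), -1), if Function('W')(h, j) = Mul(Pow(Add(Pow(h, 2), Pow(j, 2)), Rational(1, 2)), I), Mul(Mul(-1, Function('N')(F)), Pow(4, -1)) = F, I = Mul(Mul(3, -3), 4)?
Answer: Add(Rational(-26863, 2155107747), Mul(Rational(8, 718369249), Pow(5645, Rational(1, 2)))) ≈ -1.1628e-5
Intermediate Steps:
I = -36 (I = Mul(-9, 4) = -36)
Function('N')(F) = Mul(-4, F)
Function('W')(h, j) = Mul(-36, Pow(Add(Pow(h, 2), Pow(j, 2)), Rational(1, 2))) (Function('W')(h, j) = Mul(Pow(Add(Pow(h, 2), Pow(j, 2)), Rational(1, 2)), -36) = Mul(-36, Pow(Add(Pow(h, 2), Pow(j, 2)), Rational(1, 2))))
Pow(Add(Function('W')(Function('N')(-17), 134), -80589), -1) = Pow(Add(Mul(-36, Pow(Add(Pow(Mul(-4, -17), 2), Pow(134, 2)), Rational(1, 2))), -80589), -1) = Pow(Add(Mul(-36, Pow(Add(Pow(68, 2), 17956), Rational(1, 2))), -80589), -1) = Pow(Add(Mul(-36, Pow(Add(4624, 17956), Rational(1, 2))), -80589), -1) = Pow(Add(Mul(-36, Pow(22580, Rational(1, 2))), -80589), -1) = Pow(Add(Mul(-36, Mul(2, Pow(5645, Rational(1, 2)))), -80589), -1) = Pow(Add(Mul(-72, Pow(5645, Rational(1, 2))), -80589), -1) = Pow(Add(-80589, Mul(-72, Pow(5645, Rational(1, 2)))), -1)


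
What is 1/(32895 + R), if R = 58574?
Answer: 1/91469 ≈ 1.0933e-5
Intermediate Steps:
1/(32895 + R) = 1/(32895 + 58574) = 1/91469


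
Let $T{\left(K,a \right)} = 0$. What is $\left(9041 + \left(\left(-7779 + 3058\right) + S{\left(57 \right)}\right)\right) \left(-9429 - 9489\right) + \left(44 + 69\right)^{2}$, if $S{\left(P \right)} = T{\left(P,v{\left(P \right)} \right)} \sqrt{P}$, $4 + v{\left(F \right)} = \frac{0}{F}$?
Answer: $-81712991$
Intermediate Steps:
$v{\left(F \right)} = -4$ ($v{\left(F \right)} = -4 + \frac{0}{F} = -4 + 0 = -4$)
$S{\left(P \right)} = 0$ ($S{\left(P \right)} = 0 \sqrt{P} = 0$)
$\left(9041 + \left(\left(-7779 + 3058\right) + S{\left(57 \right)}\right)\right) \left(-9429 - 9489\right) + \left(44 + 69\right)^{2} = \left(9041 + \left(\left(-7779 + 3058\right) + 0\right)\right) \left(-9429 - 9489\right) + \left(44 + 69\right)^{2} = \left(9041 + \left(-4721 + 0\right)\right) \left(-18918\right) + 113^{2} = \left(9041 - 4721\right) \left(-18918\right) + 12769 = 4320 \left(-18918\right) + 12769 = -81725760 + 12769 = -81712991$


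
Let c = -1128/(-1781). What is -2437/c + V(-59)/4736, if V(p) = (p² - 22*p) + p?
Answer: -80274697/20868 ≈ -3846.8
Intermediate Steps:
V(p) = p² - 21*p
c = 1128/1781 (c = -1128*(-1/1781) = 1128/1781 ≈ 0.63335)
-2437/c + V(-59)/4736 = -2437/1128/1781 - 59*(-21 - 59)/4736 = -2437*1781/1128 - 59*(-80)*(1/4736) = -4340297/1128 + 4720*(1/4736) = -4340297/1128 + 295/296 = -80274697/20868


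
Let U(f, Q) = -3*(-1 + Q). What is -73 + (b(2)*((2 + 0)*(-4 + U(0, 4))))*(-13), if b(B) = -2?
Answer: -749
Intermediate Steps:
U(f, Q) = 3 - 3*Q
-73 + (b(2)*((2 + 0)*(-4 + U(0, 4))))*(-13) = -73 - 2*(2 + 0)*(-4 + (3 - 3*4))*(-13) = -73 - 4*(-4 + (3 - 12))*(-13) = -73 - 4*(-4 - 9)*(-13) = -73 - 4*(-13)*(-13) = -73 - 2*(-26)*(-13) = -73 + 52*(-13) = -73 - 676 = -749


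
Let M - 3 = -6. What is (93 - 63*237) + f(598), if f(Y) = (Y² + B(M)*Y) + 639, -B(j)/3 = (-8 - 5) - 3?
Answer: 372109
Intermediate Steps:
M = -3 (M = 3 - 6 = -3)
B(j) = 48 (B(j) = -3*((-8 - 5) - 3) = -3*(-13 - 3) = -3*(-16) = 48)
f(Y) = 639 + Y² + 48*Y (f(Y) = (Y² + 48*Y) + 639 = 639 + Y² + 48*Y)
(93 - 63*237) + f(598) = (93 - 63*237) + (639 + 598² + 48*598) = (93 - 14931) + (639 + 357604 + 28704) = -14838 + 386947 = 372109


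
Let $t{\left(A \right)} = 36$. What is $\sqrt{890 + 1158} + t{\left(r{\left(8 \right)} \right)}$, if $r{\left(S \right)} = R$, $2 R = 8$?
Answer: $36 + 32 \sqrt{2} \approx 81.255$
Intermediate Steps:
$R = 4$ ($R = \frac{1}{2} \cdot 8 = 4$)
$r{\left(S \right)} = 4$
$\sqrt{890 + 1158} + t{\left(r{\left(8 \right)} \right)} = \sqrt{890 + 1158} + 36 = \sqrt{2048} + 36 = 32 \sqrt{2} + 36 = 36 + 32 \sqrt{2}$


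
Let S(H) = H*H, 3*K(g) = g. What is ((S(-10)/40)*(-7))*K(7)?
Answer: -245/6 ≈ -40.833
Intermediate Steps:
K(g) = g/3
S(H) = H²
((S(-10)/40)*(-7))*K(7) = (((-10)²/40)*(-7))*((⅓)*7) = ((100*(1/40))*(-7))*(7/3) = ((5/2)*(-7))*(7/3) = -35/2*7/3 = -245/6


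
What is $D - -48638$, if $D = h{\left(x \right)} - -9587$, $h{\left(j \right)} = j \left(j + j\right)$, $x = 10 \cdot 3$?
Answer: $60025$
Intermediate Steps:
$x = 30$
$h{\left(j \right)} = 2 j^{2}$ ($h{\left(j \right)} = j 2 j = 2 j^{2}$)
$D = 11387$ ($D = 2 \cdot 30^{2} - -9587 = 2 \cdot 900 + 9587 = 1800 + 9587 = 11387$)
$D - -48638 = 11387 - -48638 = 11387 + 48638 = 60025$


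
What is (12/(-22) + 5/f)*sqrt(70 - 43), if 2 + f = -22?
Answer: -199*sqrt(3)/88 ≈ -3.9168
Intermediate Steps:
f = -24 (f = -2 - 22 = -24)
(12/(-22) + 5/f)*sqrt(70 - 43) = (12/(-22) + 5/(-24))*sqrt(70 - 43) = (12*(-1/22) + 5*(-1/24))*sqrt(27) = (-6/11 - 5/24)*(3*sqrt(3)) = -199*sqrt(3)/88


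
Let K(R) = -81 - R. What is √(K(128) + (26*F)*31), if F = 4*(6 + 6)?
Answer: √38479 ≈ 196.16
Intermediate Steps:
F = 48 (F = 4*12 = 48)
√(K(128) + (26*F)*31) = √((-81 - 1*128) + (26*48)*31) = √((-81 - 128) + 1248*31) = √(-209 + 38688) = √38479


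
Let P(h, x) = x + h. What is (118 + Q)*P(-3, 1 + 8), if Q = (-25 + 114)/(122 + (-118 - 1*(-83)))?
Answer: 20710/29 ≈ 714.14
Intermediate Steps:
Q = 89/87 (Q = 89/(122 + (-118 + 83)) = 89/(122 - 35) = 89/87 ≈ 1.0230)
P(h, x) = h + x
(118 + Q)*P(-3, 1 + 8) = (118 + 89/87)*(-3 + (1 + 8)) = 10355*(-3 + 9)/87 = (10355/87)*6 = 20710/29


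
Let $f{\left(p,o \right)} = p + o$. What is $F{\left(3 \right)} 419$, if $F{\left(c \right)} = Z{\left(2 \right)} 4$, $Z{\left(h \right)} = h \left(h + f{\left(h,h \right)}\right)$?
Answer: $20112$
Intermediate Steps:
$f{\left(p,o \right)} = o + p$
$Z{\left(h \right)} = 3 h^{2}$ ($Z{\left(h \right)} = h \left(h + \left(h + h\right)\right) = h \left(h + 2 h\right) = h 3 h = 3 h^{2}$)
$F{\left(c \right)} = 48$ ($F{\left(c \right)} = 3 \cdot 2^{2} \cdot 4 = 3 \cdot 4 \cdot 4 = 12 \cdot 4 = 48$)
$F{\left(3 \right)} 419 = 48 \cdot 419 = 20112$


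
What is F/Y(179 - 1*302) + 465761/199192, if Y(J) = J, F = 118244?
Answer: -573072445/597576 ≈ -959.00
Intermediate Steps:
F/Y(179 - 1*302) + 465761/199192 = 118244/(179 - 1*302) + 465761/199192 = 118244/(179 - 302) + 465761*(1/199192) = 118244/(-123) + 465761/199192 = 118244*(-1/123) + 465761/199192 = -2884/3 + 465761/199192 = -573072445/597576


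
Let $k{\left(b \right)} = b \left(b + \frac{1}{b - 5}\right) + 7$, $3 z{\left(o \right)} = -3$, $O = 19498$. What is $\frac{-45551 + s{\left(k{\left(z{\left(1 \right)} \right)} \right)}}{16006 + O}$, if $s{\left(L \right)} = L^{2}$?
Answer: $- \frac{1637435}{1278144} \approx -1.2811$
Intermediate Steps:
$z{\left(o \right)} = -1$ ($z{\left(o \right)} = \frac{1}{3} \left(-3\right) = -1$)
$k{\left(b \right)} = 7 + b \left(b + \frac{1}{-5 + b}\right)$ ($k{\left(b \right)} = b \left(b + \frac{1}{-5 + b}\right) + 7 = 7 + b \left(b + \frac{1}{-5 + b}\right)$)
$\frac{-45551 + s{\left(k{\left(z{\left(1 \right)} \right)} \right)}}{16006 + O} = \frac{-45551 + \left(\frac{-35 + \left(-1\right)^{3} - 5 \left(-1\right)^{2} + 8 \left(-1\right)}{-5 - 1}\right)^{2}}{16006 + 19498} = \frac{-45551 + \left(\frac{-35 - 1 - 5 - 8}{-6}\right)^{2}}{35504} = \left(-45551 + \left(- \frac{-35 - 1 - 5 - 8}{6}\right)^{2}\right) \frac{1}{35504} = \left(-45551 + \left(\left(- \frac{1}{6}\right) \left(-49\right)\right)^{2}\right) \frac{1}{35504} = \left(-45551 + \left(\frac{49}{6}\right)^{2}\right) \frac{1}{35504} = \left(-45551 + \frac{2401}{36}\right) \frac{1}{35504} = \left(- \frac{1637435}{36}\right) \frac{1}{35504} = - \frac{1637435}{1278144}$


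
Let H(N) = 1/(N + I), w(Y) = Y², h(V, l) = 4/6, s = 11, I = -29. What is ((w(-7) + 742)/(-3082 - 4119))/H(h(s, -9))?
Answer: 67235/21603 ≈ 3.1123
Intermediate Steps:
h(V, l) = ⅔ (h(V, l) = 4*(⅙) = ⅔)
H(N) = 1/(-29 + N) (H(N) = 1/(N - 29) = 1/(-29 + N))
((w(-7) + 742)/(-3082 - 4119))/H(h(s, -9)) = (((-7)² + 742)/(-3082 - 4119))/(1/(-29 + ⅔)) = ((49 + 742)/(-7201))/(1/(-85/3)) = (791*(-1/7201))/(-3/85) = -791/7201*(-85/3) = 67235/21603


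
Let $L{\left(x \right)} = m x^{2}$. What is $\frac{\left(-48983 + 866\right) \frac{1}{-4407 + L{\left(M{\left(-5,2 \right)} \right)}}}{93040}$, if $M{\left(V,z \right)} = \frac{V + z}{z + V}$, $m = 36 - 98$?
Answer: $\frac{48117}{415795760} \approx 0.00011572$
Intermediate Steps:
$m = -62$ ($m = 36 - 98 = -62$)
$M{\left(V,z \right)} = 1$ ($M{\left(V,z \right)} = \frac{V + z}{V + z} = 1$)
$L{\left(x \right)} = - 62 x^{2}$
$\frac{\left(-48983 + 866\right) \frac{1}{-4407 + L{\left(M{\left(-5,2 \right)} \right)}}}{93040} = \frac{\left(-48983 + 866\right) \frac{1}{-4407 - 62 \cdot 1^{2}}}{93040} = - \frac{48117}{-4407 - 62} \cdot \frac{1}{93040} = - \frac{48117}{-4469} \cdot \frac{1}{93040} = \left(-48117\right) \left(- \frac{1}{4469}\right) \frac{1}{93040} = \frac{48117}{4469} \cdot \frac{1}{93040} = \frac{48117}{415795760}$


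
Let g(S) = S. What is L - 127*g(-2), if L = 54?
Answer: 308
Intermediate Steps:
L - 127*g(-2) = 54 - 127*(-2) = 54 + 254 = 308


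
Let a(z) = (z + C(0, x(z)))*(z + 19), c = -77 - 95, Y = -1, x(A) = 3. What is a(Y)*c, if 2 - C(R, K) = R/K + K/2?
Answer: 1548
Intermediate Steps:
C(R, K) = 2 - K/2 - R/K (C(R, K) = 2 - (R/K + K/2) = 2 - (K/2 + R/K) = 2 + (-K/2 - R/K) = 2 - K/2 - R/K)
c = -172
a(z) = (½ + z)*(19 + z) (a(z) = (z + (2 - ½*3 - 1*0/3))*(z + 19) = (z + (2 - 3/2 - 1*0*⅓))*(19 + z) = (z + (2 - 3/2 + 0))*(19 + z) = (z + ½)*(19 + z) = (½ + z)*(19 + z))
a(Y)*c = (19/2 + (-1)² + (39/2)*(-1))*(-172) = (19/2 + 1 - 39/2)*(-172) = -9*(-172) = 1548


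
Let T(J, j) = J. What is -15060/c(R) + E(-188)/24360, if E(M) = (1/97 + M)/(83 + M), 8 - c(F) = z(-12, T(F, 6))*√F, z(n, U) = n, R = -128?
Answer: -13344440131/2048651640 + 22590*I*√2/289 ≈ -6.5138 + 110.54*I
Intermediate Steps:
c(F) = 8 + 12*√F (c(F) = 8 - (-12)*√F = 8 + 12*√F)
E(M) = (1/97 + M)/(83 + M)
-15060/c(R) + E(-188)/24360 = -15060/(8 + 12*√(-128)) + ((1/97 - 188)/(83 - 188))/24360 = -15060/(8 + 12*(8*I*√2)) + (-18235/97/(-105))*(1/24360) = -15060/(8 + 96*I*√2) - 1/105*(-18235/97)*(1/24360) = -15060/(8 + 96*I*√2) + (521/291)*(1/24360) = -15060/(8 + 96*I*√2) + 521/7088760 = 521/7088760 - 15060/(8 + 96*I*√2)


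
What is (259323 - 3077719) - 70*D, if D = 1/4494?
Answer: -904705121/321 ≈ -2.8184e+6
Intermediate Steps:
D = 1/4494 ≈ 0.00022252
(259323 - 3077719) - 70*D = (259323 - 3077719) - 70*1/4494 = -2818396 - 5/321 = -904705121/321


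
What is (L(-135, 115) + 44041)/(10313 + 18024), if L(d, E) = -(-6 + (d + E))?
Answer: 44067/28337 ≈ 1.5551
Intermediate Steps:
L(d, E) = 6 - E - d (L(d, E) = -(-6 + (E + d)) = -(-6 + E + d) = 6 - E - d)
(L(-135, 115) + 44041)/(10313 + 18024) = ((6 - 1*115 - 1*(-135)) + 44041)/(10313 + 18024) = ((6 - 115 + 135) + 44041)/28337 = (26 + 44041)*(1/28337) = 44067*(1/28337) = 44067/28337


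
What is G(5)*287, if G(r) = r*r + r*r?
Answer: 14350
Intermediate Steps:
G(r) = 2*r² (G(r) = r² + r² = 2*r²)
G(5)*287 = (2*5²)*287 = (2*25)*287 = 50*287 = 14350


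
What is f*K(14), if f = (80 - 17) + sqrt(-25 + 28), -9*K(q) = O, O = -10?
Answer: 70 + 10*sqrt(3)/9 ≈ 71.925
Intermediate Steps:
K(q) = 10/9 (K(q) = -1/9*(-10) = 10/9)
f = 63 + sqrt(3) ≈ 64.732
f*K(14) = (63 + sqrt(3))*(10/9) = 70 + 10*sqrt(3)/9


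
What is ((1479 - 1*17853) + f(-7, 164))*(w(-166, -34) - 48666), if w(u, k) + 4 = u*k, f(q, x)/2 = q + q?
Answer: 705712452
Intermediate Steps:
f(q, x) = 4*q (f(q, x) = 2*(q + q) = 2*(2*q) = 4*q)
w(u, k) = -4 + k*u (w(u, k) = -4 + u*k = -4 + k*u)
((1479 - 1*17853) + f(-7, 164))*(w(-166, -34) - 48666) = ((1479 - 1*17853) + 4*(-7))*((-4 - 34*(-166)) - 48666) = ((1479 - 17853) - 28)*((-4 + 5644) - 48666) = (-16374 - 28)*(5640 - 48666) = -16402*(-43026) = 705712452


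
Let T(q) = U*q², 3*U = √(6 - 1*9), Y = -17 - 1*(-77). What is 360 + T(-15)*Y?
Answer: 360 + 4500*I*√3 ≈ 360.0 + 7794.2*I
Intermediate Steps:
Y = 60 (Y = -17 + 77 = 60)
U = I*√3/3 (U = √(6 - 1*9)/3 = √(6 - 9)/3 = √(-3)/3 = (I*√3)/3 = I*√3/3 ≈ 0.57735*I)
T(q) = I*√3*q²/3 (T(q) = (I*√3/3)*q² = I*√3*q²/3)
360 + T(-15)*Y = 360 + ((⅓)*I*√3*(-15)²)*60 = 360 + ((⅓)*I*√3*225)*60 = 360 + (75*I*√3)*60 = 360 + 4500*I*√3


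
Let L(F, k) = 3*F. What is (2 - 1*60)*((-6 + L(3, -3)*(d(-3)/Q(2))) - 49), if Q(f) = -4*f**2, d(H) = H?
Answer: 24737/8 ≈ 3092.1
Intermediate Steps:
(2 - 1*60)*((-6 + L(3, -3)*(d(-3)/Q(2))) - 49) = (2 - 1*60)*((-6 + (3*3)*(-3/((-4*2**2)))) - 49) = (2 - 60)*((-6 + 9*(-3/((-4*4)))) - 49) = -58*((-6 + 9*(-3/(-16))) - 49) = -58*((-6 + 9*(-3*(-1/16))) - 49) = -58*((-6 + 9*(3/16)) - 49) = -58*((-6 + 27/16) - 49) = -58*(-69/16 - 49) = -58*(-853/16) = 24737/8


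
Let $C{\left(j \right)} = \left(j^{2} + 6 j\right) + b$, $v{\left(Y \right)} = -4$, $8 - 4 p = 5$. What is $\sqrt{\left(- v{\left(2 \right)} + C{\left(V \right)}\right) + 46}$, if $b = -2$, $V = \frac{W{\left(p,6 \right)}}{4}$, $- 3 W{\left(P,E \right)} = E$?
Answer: $\frac{\sqrt{181}}{2} \approx 6.7268$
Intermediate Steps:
$p = \frac{3}{4}$ ($p = 2 - \frac{5}{4} = \frac{3}{4} \approx 0.75$)
$W{\left(P,E \right)} = - \frac{E}{3}$
$V = - \frac{1}{2}$ ($V = \frac{\left(- \frac{1}{3}\right) 6}{4} = \left(-2\right) \frac{1}{4} = - \frac{1}{2} \approx -0.5$)
$C{\left(j \right)} = -2 + j^{2} + 6 j$ ($C{\left(j \right)} = \left(j^{2} + 6 j\right) - 2 = -2 + j^{2} + 6 j$)
$\sqrt{\left(- v{\left(2 \right)} + C{\left(V \right)}\right) + 46} = \sqrt{\left(\left(-1\right) \left(-4\right) + \left(-2 + \left(- \frac{1}{2}\right)^{2} + 6 \left(- \frac{1}{2}\right)\right)\right) + 46} = \sqrt{\left(4 - \frac{19}{4}\right) + 46} = \sqrt{- \frac{3}{4} + 46} = \sqrt{\frac{181}{4}} = \frac{\sqrt{181}}{2}$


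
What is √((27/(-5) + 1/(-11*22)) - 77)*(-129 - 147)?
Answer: -138*I*√997090/55 ≈ -2505.4*I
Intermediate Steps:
√((27/(-5) + 1/(-11*22)) - 77)*(-129 - 147) = √((27*(-⅕) - 1/11*1/22) - 77)*(-276) = √((-27/5 - 1/242) - 77)*(-276) = √(-6539/1210 - 77)*(-276) = √(-99709/1210)*(-276) = (I*√997090/110)*(-276) = -138*I*√997090/55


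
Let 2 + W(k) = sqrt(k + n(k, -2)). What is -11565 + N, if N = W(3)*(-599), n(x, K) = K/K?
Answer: -11565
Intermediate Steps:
n(x, K) = 1
W(k) = -2 + sqrt(1 + k) (W(k) = -2 + sqrt(k + 1) = -2 + sqrt(1 + k))
N = 0 (N = (-2 + sqrt(1 + 3))*(-599) = (-2 + sqrt(4))*(-599) = (-2 + 2)*(-599) = 0*(-599) = 0)
-11565 + N = -11565 + 0 = -11565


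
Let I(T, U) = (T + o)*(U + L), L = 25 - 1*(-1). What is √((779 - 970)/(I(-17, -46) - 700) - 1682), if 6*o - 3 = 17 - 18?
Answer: I*√20345897/110 ≈ 41.006*I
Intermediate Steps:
o = ⅓ (o = ½ + (17 - 18)/6 = ½ + (⅙)*(-1) = ½ - ⅙ = ⅓ ≈ 0.33333)
L = 26 (L = 25 + 1 = 26)
I(T, U) = (26 + U)*(⅓ + T) (I(T, U) = (T + ⅓)*(U + 26) = (⅓ + T)*(26 + U) = (26 + U)*(⅓ + T))
√((779 - 970)/(I(-17, -46) - 700) - 1682) = √((779 - 970)/((26/3 + 26*(-17) + (⅓)*(-46) - 17*(-46)) - 700) - 1682) = √(-191/((26/3 - 442 - 46/3 + 782) - 700) - 1682) = √(-191/(1000/3 - 700) - 1682) = √(-191/(-1100/3) - 1682) = √(-191*(-3/1100) - 1682) = √(573/1100 - 1682) = √(-1849627/1100) = I*√20345897/110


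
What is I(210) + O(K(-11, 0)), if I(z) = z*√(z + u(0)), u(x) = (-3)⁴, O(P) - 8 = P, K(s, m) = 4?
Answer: 12 + 210*√291 ≈ 3594.3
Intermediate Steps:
O(P) = 8 + P
u(x) = 81
I(z) = z*√(81 + z) (I(z) = z*√(z + 81) = z*√(81 + z))
I(210) + O(K(-11, 0)) = 210*√(81 + 210) + (8 + 4) = 210*√291 + 12 = 12 + 210*√291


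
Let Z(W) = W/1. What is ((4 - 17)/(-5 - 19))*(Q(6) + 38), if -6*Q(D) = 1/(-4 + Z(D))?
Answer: 5915/288 ≈ 20.538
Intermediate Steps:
Z(W) = W (Z(W) = W*1 = W)
Q(D) = -1/(6*(-4 + D))
((4 - 17)/(-5 - 19))*(Q(6) + 38) = ((4 - 17)/(-5 - 19))*(-1/(-24 + 6*6) + 38) = (-13/(-24))*(-1/(-24 + 36) + 38) = (-13*(-1/24))*(-1/12 + 38) = 13*(-1*1/12 + 38)/24 = 13*(-1/12 + 38)/24 = (13/24)*(455/12) = 5915/288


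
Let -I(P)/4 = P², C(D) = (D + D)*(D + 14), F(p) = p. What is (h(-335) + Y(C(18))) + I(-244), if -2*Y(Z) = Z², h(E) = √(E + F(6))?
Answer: -901696 + I*√329 ≈ -9.017e+5 + 18.138*I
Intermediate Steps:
C(D) = 2*D*(14 + D) (C(D) = (2*D)*(14 + D) = 2*D*(14 + D))
h(E) = √(6 + E) (h(E) = √(E + 6) = √(6 + E))
Y(Z) = -Z²/2
I(P) = -4*P²
(h(-335) + Y(C(18))) + I(-244) = (√(6 - 335) - 1296*(14 + 18)²/2) - 4*(-244)² = (√(-329) - (2*18*32)²/2) - 4*59536 = (I*√329 - ½*1152²) - 238144 = (I*√329 - ½*1327104) - 238144 = (I*√329 - 663552) - 238144 = (-663552 + I*√329) - 238144 = -901696 + I*√329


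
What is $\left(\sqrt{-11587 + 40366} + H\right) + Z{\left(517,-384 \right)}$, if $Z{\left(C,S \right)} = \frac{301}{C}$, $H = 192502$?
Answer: $\frac{99523835}{517} + \sqrt{28779} \approx 1.9267 \cdot 10^{5}$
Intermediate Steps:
$\left(\sqrt{-11587 + 40366} + H\right) + Z{\left(517,-384 \right)} = \left(\sqrt{-11587 + 40366} + 192502\right) + \frac{301}{517} = \left(\sqrt{28779} + 192502\right) + 301 \cdot \frac{1}{517} = \left(192502 + \sqrt{28779}\right) + \frac{301}{517} = \frac{99523835}{517} + \sqrt{28779}$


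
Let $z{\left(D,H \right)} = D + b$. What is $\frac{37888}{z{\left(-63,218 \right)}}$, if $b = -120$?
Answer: $- \frac{37888}{183} \approx -207.04$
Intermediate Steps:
$z{\left(D,H \right)} = -120 + D$ ($z{\left(D,H \right)} = D - 120 = -120 + D$)
$\frac{37888}{z{\left(-63,218 \right)}} = \frac{37888}{-120 - 63} = \frac{37888}{-183} = 37888 \left(- \frac{1}{183}\right) = - \frac{37888}{183}$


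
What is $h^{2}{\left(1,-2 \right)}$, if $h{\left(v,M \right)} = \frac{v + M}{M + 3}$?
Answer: $1$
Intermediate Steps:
$h{\left(v,M \right)} = \frac{M + v}{3 + M}$
$h^{2}{\left(1,-2 \right)} = \left(\frac{-2 + 1}{3 - 2}\right)^{2} = \left(1^{-1} \left(-1\right)\right)^{2} = \left(1 \left(-1\right)\right)^{2} = \left(-1\right)^{2} = 1$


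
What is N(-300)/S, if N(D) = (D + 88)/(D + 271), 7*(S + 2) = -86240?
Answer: -106/178669 ≈ -0.00059328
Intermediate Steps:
S = -12322 (S = -2 + (⅐)*(-86240) = -2 - 12320 = -12322)
N(D) = (88 + D)/(271 + D)
N(-300)/S = ((88 - 300)/(271 - 300))/(-12322) = (-212/(-29))*(-1/12322) = -1/29*(-212)*(-1/12322) = (212/29)*(-1/12322) = -106/178669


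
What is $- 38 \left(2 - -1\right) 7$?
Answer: $-798$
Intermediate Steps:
$- 38 \left(2 - -1\right) 7 = - 38 \left(2 + 1\right) 7 = \left(-38\right) 3 \cdot 7 = \left(-114\right) 7 = -798$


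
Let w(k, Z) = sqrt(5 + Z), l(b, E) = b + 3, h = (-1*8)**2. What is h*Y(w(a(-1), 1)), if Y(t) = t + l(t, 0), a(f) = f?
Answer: 192 + 128*sqrt(6) ≈ 505.53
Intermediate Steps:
h = 64 (h = (-8)**2 = 64)
l(b, E) = 3 + b
Y(t) = 3 + 2*t (Y(t) = t + (3 + t) = 3 + 2*t)
h*Y(w(a(-1), 1)) = 64*(3 + 2*sqrt(5 + 1)) = 64*(3 + 2*sqrt(6)) = 192 + 128*sqrt(6)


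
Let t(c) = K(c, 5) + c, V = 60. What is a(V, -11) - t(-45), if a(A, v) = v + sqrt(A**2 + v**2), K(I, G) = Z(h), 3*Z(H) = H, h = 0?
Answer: 95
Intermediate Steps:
Z(H) = H/3
K(I, G) = 0 (K(I, G) = (1/3)*0 = 0)
t(c) = c (t(c) = 0 + c = c)
a(V, -11) - t(-45) = (-11 + sqrt(60**2 + (-11)**2)) - 1*(-45) = (-11 + sqrt(3600 + 121)) + 45 = (-11 + sqrt(3721)) + 45 = (-11 + 61) + 45 = 50 + 45 = 95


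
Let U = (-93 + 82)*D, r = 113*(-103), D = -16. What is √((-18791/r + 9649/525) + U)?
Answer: √292719515076534/1222095 ≈ 14.000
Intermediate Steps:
r = -11639
U = 176 (U = (-93 + 82)*(-16) = -11*(-16) = 176)
√((-18791/r + 9649/525) + U) = √((-18791/(-11639) + 9649/525) + 176) = √((-18791*(-1/11639) + 9649*(1/525)) + 176) = √((18791/11639 + 9649/525) + 176) = √(122169986/6110475 + 176) = √(1197613586/6110475) = √292719515076534/1222095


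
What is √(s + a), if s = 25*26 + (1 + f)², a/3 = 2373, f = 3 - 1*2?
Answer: √7773 ≈ 88.165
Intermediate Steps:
f = 1 (f = 3 - 2 = 1)
a = 7119 (a = 3*2373 = 7119)
s = 654 (s = 25*26 + (1 + 1)² = 650 + 2² = 650 + 4 = 654)
√(s + a) = √(654 + 7119) = √7773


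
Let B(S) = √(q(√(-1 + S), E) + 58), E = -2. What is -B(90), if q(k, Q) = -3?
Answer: -√55 ≈ -7.4162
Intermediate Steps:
B(S) = √55 (B(S) = √(-3 + 58) = √55)
-B(90) = -√55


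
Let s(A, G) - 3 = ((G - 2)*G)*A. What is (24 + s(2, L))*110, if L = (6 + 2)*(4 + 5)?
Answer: 1111770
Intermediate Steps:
L = 72 (L = 8*9 = 72)
s(A, G) = 3 + A*G*(-2 + G) (s(A, G) = 3 + ((G - 2)*G)*A = 3 + ((-2 + G)*G)*A = 3 + (G*(-2 + G))*A = 3 + A*G*(-2 + G))
(24 + s(2, L))*110 = (24 + (3 + 2*72² - 2*2*72))*110 = (24 + (3 + 2*5184 - 288))*110 = (24 + (3 + 10368 - 288))*110 = (24 + 10083)*110 = 10107*110 = 1111770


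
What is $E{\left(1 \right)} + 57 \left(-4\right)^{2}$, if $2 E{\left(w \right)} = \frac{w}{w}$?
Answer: $\frac{1825}{2} \approx 912.5$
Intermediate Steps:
$E{\left(w \right)} = \frac{1}{2}$ ($E{\left(w \right)} = \frac{w \frac{1}{w}}{2} = \frac{1}{2} \cdot 1 = \frac{1}{2}$)
$E{\left(1 \right)} + 57 \left(-4\right)^{2} = \frac{1}{2} + 57 \left(-4\right)^{2} = \frac{1}{2} + 57 \cdot 16 = \frac{1}{2} + 912 = \frac{1825}{2}$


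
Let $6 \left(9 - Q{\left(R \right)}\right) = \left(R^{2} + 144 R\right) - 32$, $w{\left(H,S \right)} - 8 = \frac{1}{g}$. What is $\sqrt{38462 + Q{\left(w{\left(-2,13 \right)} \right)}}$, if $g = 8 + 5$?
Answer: $\frac{\sqrt{232844502}}{78} \approx 195.63$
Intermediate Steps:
$g = 13$
$w{\left(H,S \right)} = \frac{105}{13}$ ($w{\left(H,S \right)} = 8 + \frac{1}{13} = \frac{105}{13}$)
$Q{\left(R \right)} = \frac{43}{3} - 24 R - \frac{R^{2}}{6}$ ($Q{\left(R \right)} = 9 - \frac{\left(R^{2} + 144 R\right) - 32}{6} = 9 - \frac{-32 + R^{2} + 144 R}{6} = 9 - \left(- \frac{16}{3} + 24 R + \frac{R^{2}}{6}\right) = \frac{43}{3} - 24 R - \frac{R^{2}}{6}$)
$\sqrt{38462 + Q{\left(w{\left(-2,13 \right)} \right)}} = \sqrt{38462 - \left(\frac{7001}{39} + \frac{3675}{338}\right)} = \sqrt{38462 - \frac{193051}{1014}} = \sqrt{\frac{38807417}{1014}} = \frac{\sqrt{232844502}}{78}$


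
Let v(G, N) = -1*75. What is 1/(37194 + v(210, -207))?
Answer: 1/37119 ≈ 2.6940e-5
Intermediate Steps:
v(G, N) = -75
1/(37194 + v(210, -207)) = 1/(37194 - 75) = 1/37119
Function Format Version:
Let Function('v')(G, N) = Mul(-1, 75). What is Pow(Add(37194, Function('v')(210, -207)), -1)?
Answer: Rational(1, 37119) ≈ 2.6940e-5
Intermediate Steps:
Function('v')(G, N) = -75
Pow(Add(37194, Function('v')(210, -207)), -1) = Pow(Add(37194, -75), -1) = Pow(37119, -1) = Rational(1, 37119)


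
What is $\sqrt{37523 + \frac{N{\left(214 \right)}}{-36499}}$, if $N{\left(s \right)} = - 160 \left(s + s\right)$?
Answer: $\frac{\sqrt{49989777060043}}{36499} \approx 193.71$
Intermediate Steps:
$N{\left(s \right)} = - 320 s$ ($N{\left(s \right)} = - 160 \cdot 2 s = - 320 s$)
$\sqrt{37523 + \frac{N{\left(214 \right)}}{-36499}} = \sqrt{37523 + \frac{\left(-320\right) 214}{-36499}} = \sqrt{37523 - - \frac{68480}{36499}} = \sqrt{37523 + \frac{68480}{36499}} = \sqrt{\frac{1369620457}{36499}} = \frac{\sqrt{49989777060043}}{36499}$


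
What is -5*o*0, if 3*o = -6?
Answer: 0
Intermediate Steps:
o = -2 (o = (⅓)*(-6) = -2)
-5*o*0 = -5*(-2)*0 = 10*0 = 0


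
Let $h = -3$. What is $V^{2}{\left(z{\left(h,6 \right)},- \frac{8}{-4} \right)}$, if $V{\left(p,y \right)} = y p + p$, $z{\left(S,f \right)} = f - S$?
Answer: $729$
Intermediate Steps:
$V{\left(p,y \right)} = p + p y$ ($V{\left(p,y \right)} = p y + p = p + p y$)
$V^{2}{\left(z{\left(h,6 \right)},- \frac{8}{-4} \right)} = \left(\left(6 - -3\right) \left(1 - \frac{8}{-4}\right)\right)^{2} = \left(\left(6 + 3\right) \left(1 - -2\right)\right)^{2} = \left(9 \left(1 + 2\right)\right)^{2} = \left(9 \cdot 3\right)^{2} = 27^{2} = 729$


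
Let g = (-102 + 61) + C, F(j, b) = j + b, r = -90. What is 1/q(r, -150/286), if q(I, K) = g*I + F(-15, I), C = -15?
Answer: 1/4935 ≈ 0.00020263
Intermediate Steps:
F(j, b) = b + j
g = -56 (g = (-102 + 61) - 15 = -41 - 15 = -56)
q(I, K) = -15 - 55*I (q(I, K) = -56*I + (I - 15) = -56*I + (-15 + I) = -15 - 55*I)
1/q(r, -150/286) = 1/(-15 - 55*(-90)) = 1/(-15 + 4950) = 1/4935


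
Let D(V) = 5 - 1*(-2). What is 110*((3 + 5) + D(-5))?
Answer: 1650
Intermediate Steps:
D(V) = 7 (D(V) = 5 + 2 = 7)
110*((3 + 5) + D(-5)) = 110*((3 + 5) + 7) = 110*(8 + 7) = 110*15 = 1650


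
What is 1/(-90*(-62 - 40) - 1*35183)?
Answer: -1/26003 ≈ -3.8457e-5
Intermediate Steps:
1/(-90*(-62 - 40) - 1*35183) = 1/(-90*(-102) - 35183) = 1/(9180 - 35183) = 1/(-26003) = -1/26003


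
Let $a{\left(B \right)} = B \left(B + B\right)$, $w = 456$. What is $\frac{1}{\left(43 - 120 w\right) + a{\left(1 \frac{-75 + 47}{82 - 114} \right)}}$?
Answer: $- \frac{32}{1749615} \approx -1.829 \cdot 10^{-5}$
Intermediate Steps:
$a{\left(B \right)} = 2 B^{2}$ ($a{\left(B \right)} = B 2 B = 2 B^{2}$)
$\frac{1}{\left(43 - 120 w\right) + a{\left(1 \frac{-75 + 47}{82 - 114} \right)}} = \frac{1}{\left(43 - 54720\right) + 2 \left(1 \frac{-75 + 47}{82 - 114}\right)^{2}} = \frac{1}{\left(43 - 54720\right) + 2 \left(1 \left(- \frac{28}{-32}\right)\right)^{2}} = \frac{1}{-54677 + 2 \left(1 \left(\left(-28\right) \left(- \frac{1}{32}\right)\right)\right)^{2}} = \frac{1}{-54677 + 2 \left(1 \cdot \frac{7}{8}\right)^{2}} = \frac{1}{-54677 + 2 \left(\frac{7}{8}\right)^{2}} = \frac{1}{-54677 + 2 \cdot \frac{49}{64}} = \frac{1}{-54677 + \frac{49}{32}} = \frac{1}{- \frac{1749615}{32}} = - \frac{32}{1749615}$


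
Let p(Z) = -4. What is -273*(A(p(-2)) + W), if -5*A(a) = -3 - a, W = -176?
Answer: 240513/5 ≈ 48103.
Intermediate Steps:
A(a) = 3/5 + a/5 (A(a) = -(-3 - a)/5 = 3/5 + a/5)
-273*(A(p(-2)) + W) = -273*((3/5 + (1/5)*(-4)) - 176) = -273*((3/5 - 4/5) - 176) = -273*(-1/5 - 176) = -273*(-881/5) = 240513/5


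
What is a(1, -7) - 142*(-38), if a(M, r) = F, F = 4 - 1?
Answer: 5399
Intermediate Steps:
F = 3
a(M, r) = 3
a(1, -7) - 142*(-38) = 3 - 142*(-38) = 3 + 5396 = 5399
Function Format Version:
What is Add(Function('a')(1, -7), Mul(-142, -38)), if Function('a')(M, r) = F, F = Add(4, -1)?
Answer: 5399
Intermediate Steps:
F = 3
Function('a')(M, r) = 3
Add(Function('a')(1, -7), Mul(-142, -38)) = Add(3, Mul(-142, -38)) = Add(3, 5396) = 5399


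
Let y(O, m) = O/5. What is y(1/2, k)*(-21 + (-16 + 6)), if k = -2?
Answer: -31/10 ≈ -3.1000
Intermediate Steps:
y(O, m) = O/5 (y(O, m) = O*(⅕) = O/5)
y(1/2, k)*(-21 + (-16 + 6)) = ((⅕)/2)*(-21 + (-16 + 6)) = ((⅕)*(½))*(-21 - 10) = (⅒)*(-31) = -31/10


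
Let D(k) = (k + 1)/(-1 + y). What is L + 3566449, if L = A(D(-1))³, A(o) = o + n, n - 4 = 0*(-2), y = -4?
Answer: 3566513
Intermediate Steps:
n = 4 (n = 4 + 0*(-2) = 4 + 0 = 4)
D(k) = -⅕ - k/5 (D(k) = (k + 1)/(-1 - 4) = (1 + k)/(-5) = (1 + k)*(-⅕) = -⅕ - k/5)
A(o) = 4 + o (A(o) = o + 4 = 4 + o)
L = 64 (L = (4 + (-⅕ - ⅕*(-1)))³ = (4 + (-⅕ + ⅕))³ = (4 + 0)³ = 4³ = 64)
L + 3566449 = 64 + 3566449 = 3566513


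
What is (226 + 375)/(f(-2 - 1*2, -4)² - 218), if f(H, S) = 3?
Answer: -601/209 ≈ -2.8756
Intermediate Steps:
(226 + 375)/(f(-2 - 1*2, -4)² - 218) = (226 + 375)/(3² - 218) = 601/(9 - 218) = 601/(-209) = 601*(-1/209) = -601/209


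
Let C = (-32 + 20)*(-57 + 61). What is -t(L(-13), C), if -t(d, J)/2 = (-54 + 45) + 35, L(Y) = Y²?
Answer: 52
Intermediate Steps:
C = -48 (C = -12*4 = -48)
t(d, J) = -52 (t(d, J) = -2*((-54 + 45) + 35) = -2*(-9 + 35) = -2*26 = -52)
-t(L(-13), C) = -1*(-52) = 52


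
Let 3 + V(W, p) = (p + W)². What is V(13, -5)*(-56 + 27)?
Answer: -1769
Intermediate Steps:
V(W, p) = -3 + (W + p)² (V(W, p) = -3 + (p + W)² = -3 + (W + p)²)
V(13, -5)*(-56 + 27) = (-3 + (13 - 5)²)*(-56 + 27) = (-3 + 8²)*(-29) = (-3 + 64)*(-29) = 61*(-29) = -1769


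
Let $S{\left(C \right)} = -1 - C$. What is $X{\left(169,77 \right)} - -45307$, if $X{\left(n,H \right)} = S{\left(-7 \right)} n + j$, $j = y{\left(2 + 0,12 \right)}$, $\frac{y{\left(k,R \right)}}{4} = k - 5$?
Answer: $46309$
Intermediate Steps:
$y{\left(k,R \right)} = -20 + 4 k$ ($y{\left(k,R \right)} = 4 \left(k - 5\right) = 4 \left(-5 + k\right) = -20 + 4 k$)
$j = -12$ ($j = -20 + 4 \left(2 + 0\right) = -20 + 4 \cdot 2 = -20 + 8 = -12$)
$X{\left(n,H \right)} = -12 + 6 n$ ($X{\left(n,H \right)} = \left(-1 - -7\right) n - 12 = \left(-1 + 7\right) n - 12 = 6 n - 12 = -12 + 6 n$)
$X{\left(169,77 \right)} - -45307 = \left(-12 + 6 \cdot 169\right) - -45307 = \left(-12 + 1014\right) + 45307 = 1002 + 45307 = 46309$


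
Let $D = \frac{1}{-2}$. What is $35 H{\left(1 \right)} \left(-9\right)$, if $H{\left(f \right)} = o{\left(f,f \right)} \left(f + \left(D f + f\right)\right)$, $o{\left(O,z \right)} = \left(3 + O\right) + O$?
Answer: $- \frac{4725}{2} \approx -2362.5$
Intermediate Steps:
$o{\left(O,z \right)} = 3 + 2 O$
$D = - \frac{1}{2} \approx -0.5$
$H{\left(f \right)} = \frac{3 f \left(3 + 2 f\right)}{2}$ ($H{\left(f \right)} = \left(3 + 2 f\right) \left(f + \left(- \frac{f}{2} + f\right)\right) = \left(3 + 2 f\right) \left(f + \frac{f}{2}\right) = \left(3 + 2 f\right) \frac{3 f}{2} = \frac{3 f \left(3 + 2 f\right)}{2}$)
$35 H{\left(1 \right)} \left(-9\right) = 35 \cdot \frac{3}{2} \cdot 1 \left(3 + 2 \cdot 1\right) \left(-9\right) = 35 \cdot \frac{3}{2} \cdot 1 \left(3 + 2\right) \left(-9\right) = 35 \cdot \frac{3}{2} \cdot 1 \cdot 5 \left(-9\right) = 35 \cdot \frac{15}{2} \left(-9\right) = \frac{525}{2} \left(-9\right) = - \frac{4725}{2}$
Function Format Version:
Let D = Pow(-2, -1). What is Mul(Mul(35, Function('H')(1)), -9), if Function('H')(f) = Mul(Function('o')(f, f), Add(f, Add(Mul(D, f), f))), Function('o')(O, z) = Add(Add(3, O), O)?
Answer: Rational(-4725, 2) ≈ -2362.5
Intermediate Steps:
Function('o')(O, z) = Add(3, Mul(2, O))
D = Rational(-1, 2) ≈ -0.50000
Function('H')(f) = Mul(Rational(3, 2), f, Add(3, Mul(2, f))) (Function('H')(f) = Mul(Add(3, Mul(2, f)), Add(f, Add(Mul(Rational(-1, 2), f), f))) = Mul(Add(3, Mul(2, f)), Add(f, Mul(Rational(1, 2), f))) = Mul(Add(3, Mul(2, f)), Mul(Rational(3, 2), f)) = Mul(Rational(3, 2), f, Add(3, Mul(2, f))))
Mul(Mul(35, Function('H')(1)), -9) = Mul(Mul(35, Mul(Rational(3, 2), 1, Add(3, Mul(2, 1)))), -9) = Mul(Mul(35, Mul(Rational(3, 2), 1, Add(3, 2))), -9) = Mul(Mul(35, Mul(Rational(3, 2), 1, 5)), -9) = Mul(Mul(35, Rational(15, 2)), -9) = Mul(Rational(525, 2), -9) = Rational(-4725, 2)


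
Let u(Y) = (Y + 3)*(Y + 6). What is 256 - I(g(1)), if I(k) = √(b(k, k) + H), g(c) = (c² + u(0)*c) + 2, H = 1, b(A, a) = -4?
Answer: 256 - I*√3 ≈ 256.0 - 1.732*I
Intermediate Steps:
u(Y) = (3 + Y)*(6 + Y)
g(c) = 2 + c² + 18*c (g(c) = (c² + (18 + 0² + 9*0)*c) + 2 = (c² + (18 + 0 + 0)*c) + 2 = (c² + 18*c) + 2 = 2 + c² + 18*c)
I(k) = I*√3 (I(k) = √(-4 + 1) = √(-3) = I*√3)
256 - I(g(1)) = 256 - I*√3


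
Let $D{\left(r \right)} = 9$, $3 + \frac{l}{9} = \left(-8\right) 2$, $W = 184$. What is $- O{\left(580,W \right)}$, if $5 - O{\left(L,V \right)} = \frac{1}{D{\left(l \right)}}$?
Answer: $- \frac{44}{9} \approx -4.8889$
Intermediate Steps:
$l = -171$ ($l = -27 + 9 \left(\left(-8\right) 2\right) = -27 + 9 \left(-16\right) = -27 - 144 = -171$)
$O{\left(L,V \right)} = \frac{44}{9}$ ($O{\left(L,V \right)} = 5 - \frac{1}{9} = \frac{44}{9}$)
$- O{\left(580,W \right)} = \left(-1\right) \frac{44}{9} = - \frac{44}{9}$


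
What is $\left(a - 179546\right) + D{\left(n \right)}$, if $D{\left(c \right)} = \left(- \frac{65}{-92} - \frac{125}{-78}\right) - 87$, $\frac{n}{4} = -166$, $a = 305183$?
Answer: $\frac{450481685}{3588} \approx 1.2555 \cdot 10^{5}$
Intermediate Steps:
$n = -664$ ($n = 4 \left(-166\right) = -664$)
$D{\left(c \right)} = - \frac{303871}{3588}$ ($D{\left(c \right)} = \left(\left(-65\right) \left(- \frac{1}{92}\right) - - \frac{125}{78}\right) - 87 = \left(\frac{65}{92} + \frac{125}{78}\right) - 87 = \frac{8285}{3588} - 87 = - \frac{303871}{3588}$)
$\left(a - 179546\right) + D{\left(n \right)} = \left(305183 - 179546\right) - \frac{303871}{3588} = 125637 - \frac{303871}{3588} = \frac{450481685}{3588}$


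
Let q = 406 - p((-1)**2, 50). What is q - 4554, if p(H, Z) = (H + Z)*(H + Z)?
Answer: -6749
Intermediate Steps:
p(H, Z) = (H + Z)**2
q = -2195 (q = 406 - ((-1)**2 + 50)**2 = 406 - (1 + 50)**2 = 406 - 1*51**2 = 406 - 1*2601 = 406 - 2601 = -2195)
q - 4554 = -2195 - 4554 = -6749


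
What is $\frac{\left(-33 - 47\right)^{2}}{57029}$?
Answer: $\frac{6400}{57029} \approx 0.11222$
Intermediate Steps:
$\frac{\left(-33 - 47\right)^{2}}{57029} = \left(-80\right)^{2} \cdot \frac{1}{57029} = 6400 \cdot \frac{1}{57029} = \frac{6400}{57029}$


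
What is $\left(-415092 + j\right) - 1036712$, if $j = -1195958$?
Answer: $-2647762$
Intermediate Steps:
$\left(-415092 + j\right) - 1036712 = \left(-415092 - 1195958\right) - 1036712 = -1611050 - 1036712 = -2647762$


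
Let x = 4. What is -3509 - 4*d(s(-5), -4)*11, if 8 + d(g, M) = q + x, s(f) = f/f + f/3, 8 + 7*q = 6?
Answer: -23243/7 ≈ -3320.4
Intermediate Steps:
q = -2/7 (q = -8/7 + (1/7)*6 = -8/7 + 6/7 = -2/7 ≈ -0.28571)
s(f) = 1 + f/3 (s(f) = 1 + f*(1/3) = 1 + f/3)
d(g, M) = -30/7 (d(g, M) = -8 + (-2/7 + 4) = -8 + 26/7 = -30/7)
-3509 - 4*d(s(-5), -4)*11 = -3509 - 4*(-30/7)*11 = -3509 - (-120)*11/7 = -3509 - 1*(-1320/7) = -3509 + 1320/7 = -23243/7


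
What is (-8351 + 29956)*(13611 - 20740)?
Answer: -154022045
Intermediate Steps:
(-8351 + 29956)*(13611 - 20740) = 21605*(-7129) = -154022045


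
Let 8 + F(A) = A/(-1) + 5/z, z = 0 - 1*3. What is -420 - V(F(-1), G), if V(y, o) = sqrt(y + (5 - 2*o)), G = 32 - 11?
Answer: -420 - I*sqrt(411)/3 ≈ -420.0 - 6.7577*I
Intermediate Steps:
G = 21
z = -3 (z = 0 - 3 = -3)
F(A) = -29/3 - A (F(A) = -8 + (A/(-1) + 5/(-3)) = -8 + (A*(-1) + 5*(-1/3)) = -8 + (-A - 5/3) = -8 + (-5/3 - A) = -29/3 - A)
V(y, o) = sqrt(5 + y - 2*o)
-420 - V(F(-1), G) = -420 - sqrt(5 + (-29/3 - 1*(-1)) - 2*21) = -420 - sqrt(5 + (-29/3 + 1) - 42) = -420 - sqrt(5 - 26/3 - 42) = -420 - sqrt(-137/3) = -420 - I*sqrt(411)/3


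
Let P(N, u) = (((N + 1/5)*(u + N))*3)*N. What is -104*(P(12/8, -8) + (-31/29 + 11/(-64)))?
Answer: 6148519/1160 ≈ 5300.4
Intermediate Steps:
P(N, u) = 3*N*(1/5 + N)*(N + u) (P(N, u) = (((N + 1/5)*(N + u))*3)*N = (((1/5 + N)*(N + u))*3)*N = (3*(1/5 + N)*(N + u))*N = 3*N*(1/5 + N)*(N + u))
-104*(P(12/8, -8) + (-31/29 + 11/(-64))) = -104*(3*(12/8)*(12/8 - 8 + 5*(12/8)**2 + 5*(12/8)*(-8))/5 + (-31/29 + 11/(-64))) = -104*(3*(12*(1/8))*(12*(1/8) - 8 + 5*(12*(1/8))**2 + 5*(12*(1/8))*(-8))/5 + (-31*1/29 + 11*(-1/64))) = -104*((3/5)*(3/2)*(3/2 - 8 + 5*(3/2)**2 + 5*(3/2)*(-8)) + (-31/29 - 11/64)) = -104*((3/5)*(3/2)*(3/2 - 8 + 5*(9/4) - 60) - 2303/1856) = -104*((3/5)*(3/2)*(3/2 - 8 + 45/4 - 60) - 2303/1856) = -104*((3/5)*(3/2)*(-221/4) - 2303/1856) = -104*(-1989/40 - 2303/1856) = -104*(-472963/9280) = 6148519/1160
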